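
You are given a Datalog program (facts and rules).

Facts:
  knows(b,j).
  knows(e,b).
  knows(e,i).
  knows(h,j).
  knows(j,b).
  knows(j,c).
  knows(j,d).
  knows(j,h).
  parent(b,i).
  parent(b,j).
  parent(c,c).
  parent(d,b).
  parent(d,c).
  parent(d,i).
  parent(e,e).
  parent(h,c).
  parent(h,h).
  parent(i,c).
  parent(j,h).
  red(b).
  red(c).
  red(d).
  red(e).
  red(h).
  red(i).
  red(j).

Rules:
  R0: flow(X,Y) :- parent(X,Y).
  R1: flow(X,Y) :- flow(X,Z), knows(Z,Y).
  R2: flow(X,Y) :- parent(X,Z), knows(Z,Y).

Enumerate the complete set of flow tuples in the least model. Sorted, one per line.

flow(b,b)
flow(b,c)
flow(b,d)
flow(b,h)
flow(b,i)
flow(b,j)
flow(c,c)
flow(d,b)
flow(d,c)
flow(d,d)
flow(d,h)
flow(d,i)
flow(d,j)
flow(e,b)
flow(e,c)
flow(e,d)
flow(e,e)
flow(e,h)
flow(e,i)
flow(e,j)
flow(h,b)
flow(h,c)
flow(h,d)
flow(h,h)
flow(h,j)
flow(i,c)
flow(j,b)
flow(j,c)
flow(j,d)
flow(j,h)
flow(j,j)

round 1: derive flow(b,i) via R0 from parent(b,i)
round 1: derive flow(b,j) via R0 from parent(b,j)
round 1: derive flow(c,c) via R0 from parent(c,c)
round 1: derive flow(d,b) via R0 from parent(d,b)
round 1: derive flow(d,c) via R0 from parent(d,c)
round 1: derive flow(d,i) via R0 from parent(d,i)
round 1: derive flow(e,e) via R0 from parent(e,e)
round 1: derive flow(h,c) via R0 from parent(h,c)
round 1: derive flow(h,h) via R0 from parent(h,h)
round 1: derive flow(i,c) via R0 from parent(i,c)
round 1: derive flow(j,h) via R0 from parent(j,h)
round 1: derive flow(b,b) via R2 from parent(b,j), knows(j,b)
round 1: derive flow(b,c) via R2 from parent(b,j), knows(j,c)
round 1: derive flow(b,d) via R2 from parent(b,j), knows(j,d)
round 1: derive flow(b,h) via R2 from parent(b,j), knows(j,h)
round 1: derive flow(d,j) via R2 from parent(d,b), knows(b,j)
round 1: derive flow(e,b) via R2 from parent(e,e), knows(e,b)
round 1: derive flow(e,i) via R2 from parent(e,e), knows(e,i)
round 1: derive flow(h,j) via R2 from parent(h,h), knows(h,j)
round 1: derive flow(j,j) via R2 from parent(j,h), knows(h,j)
round 2: derive flow(d,d) via R1 from flow(d,j), knows(j,d)
round 2: derive flow(d,h) via R1 from flow(d,j), knows(j,h)
round 2: derive flow(e,j) via R1 from flow(e,b), knows(b,j)
round 2: derive flow(h,b) via R1 from flow(h,j), knows(j,b)
round 2: derive flow(h,d) via R1 from flow(h,j), knows(j,d)
round 2: derive flow(j,b) via R1 from flow(j,j), knows(j,b)
round 2: derive flow(j,c) via R1 from flow(j,j), knows(j,c)
round 2: derive flow(j,d) via R1 from flow(j,j), knows(j,d)
round 3: derive flow(e,c) via R1 from flow(e,j), knows(j,c)
round 3: derive flow(e,d) via R1 from flow(e,j), knows(j,d)
round 3: derive flow(e,h) via R1 from flow(e,j), knows(j,h)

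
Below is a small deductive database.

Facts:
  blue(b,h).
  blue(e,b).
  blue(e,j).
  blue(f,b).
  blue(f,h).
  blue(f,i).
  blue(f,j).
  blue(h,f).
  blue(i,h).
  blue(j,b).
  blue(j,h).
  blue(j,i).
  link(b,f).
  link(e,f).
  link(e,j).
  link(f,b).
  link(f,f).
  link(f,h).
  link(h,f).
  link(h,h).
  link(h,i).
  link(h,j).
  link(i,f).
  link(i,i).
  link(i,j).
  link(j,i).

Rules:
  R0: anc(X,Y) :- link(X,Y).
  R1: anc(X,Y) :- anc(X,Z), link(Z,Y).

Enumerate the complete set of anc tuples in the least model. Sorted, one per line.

round 1: derive anc(b,f) via R0 from link(b,f)
round 1: derive anc(e,f) via R0 from link(e,f)
round 1: derive anc(e,j) via R0 from link(e,j)
round 1: derive anc(f,b) via R0 from link(f,b)
round 1: derive anc(f,f) via R0 from link(f,f)
round 1: derive anc(f,h) via R0 from link(f,h)
round 1: derive anc(h,f) via R0 from link(h,f)
round 1: derive anc(h,h) via R0 from link(h,h)
round 1: derive anc(h,i) via R0 from link(h,i)
round 1: derive anc(h,j) via R0 from link(h,j)
round 1: derive anc(i,f) via R0 from link(i,f)
round 1: derive anc(i,i) via R0 from link(i,i)
round 1: derive anc(i,j) via R0 from link(i,j)
round 1: derive anc(j,i) via R0 from link(j,i)
round 2: derive anc(b,b) via R1 from anc(b,f), link(f,b)
round 2: derive anc(b,h) via R1 from anc(b,f), link(f,h)
round 2: derive anc(e,b) via R1 from anc(e,f), link(f,b)
round 2: derive anc(e,h) via R1 from anc(e,f), link(f,h)
round 2: derive anc(e,i) via R1 from anc(e,j), link(j,i)
round 2: derive anc(f,i) via R1 from anc(f,h), link(h,i)
round 2: derive anc(f,j) via R1 from anc(f,h), link(h,j)
round 2: derive anc(h,b) via R1 from anc(h,f), link(f,b)
round 2: derive anc(i,b) via R1 from anc(i,f), link(f,b)
round 2: derive anc(i,h) via R1 from anc(i,f), link(f,h)
round 2: derive anc(j,f) via R1 from anc(j,i), link(i,f)
round 2: derive anc(j,j) via R1 from anc(j,i), link(i,j)
round 3: derive anc(b,i) via R1 from anc(b,h), link(h,i)
round 3: derive anc(b,j) via R1 from anc(b,h), link(h,j)
round 3: derive anc(j,b) via R1 from anc(j,f), link(f,b)
round 3: derive anc(j,h) via R1 from anc(j,f), link(f,h)

anc(b,b)
anc(b,f)
anc(b,h)
anc(b,i)
anc(b,j)
anc(e,b)
anc(e,f)
anc(e,h)
anc(e,i)
anc(e,j)
anc(f,b)
anc(f,f)
anc(f,h)
anc(f,i)
anc(f,j)
anc(h,b)
anc(h,f)
anc(h,h)
anc(h,i)
anc(h,j)
anc(i,b)
anc(i,f)
anc(i,h)
anc(i,i)
anc(i,j)
anc(j,b)
anc(j,f)
anc(j,h)
anc(j,i)
anc(j,j)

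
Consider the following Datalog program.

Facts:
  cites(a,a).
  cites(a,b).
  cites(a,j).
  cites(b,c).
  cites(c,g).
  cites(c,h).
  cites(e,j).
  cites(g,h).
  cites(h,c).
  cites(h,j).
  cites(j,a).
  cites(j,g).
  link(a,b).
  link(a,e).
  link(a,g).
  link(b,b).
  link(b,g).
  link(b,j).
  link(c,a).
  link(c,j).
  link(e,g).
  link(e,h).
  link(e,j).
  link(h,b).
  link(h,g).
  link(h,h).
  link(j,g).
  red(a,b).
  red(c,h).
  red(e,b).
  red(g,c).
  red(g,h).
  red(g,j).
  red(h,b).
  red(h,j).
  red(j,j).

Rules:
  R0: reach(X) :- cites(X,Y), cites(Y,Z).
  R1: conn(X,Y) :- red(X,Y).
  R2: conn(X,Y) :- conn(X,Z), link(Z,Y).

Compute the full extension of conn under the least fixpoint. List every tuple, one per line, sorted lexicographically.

round 1: derive conn(a,b) via R1 from red(a,b)
round 1: derive conn(c,h) via R1 from red(c,h)
round 1: derive conn(e,b) via R1 from red(e,b)
round 1: derive conn(g,c) via R1 from red(g,c)
round 1: derive conn(g,h) via R1 from red(g,h)
round 1: derive conn(g,j) via R1 from red(g,j)
round 1: derive conn(h,b) via R1 from red(h,b)
round 1: derive conn(h,j) via R1 from red(h,j)
round 1: derive conn(j,j) via R1 from red(j,j)
round 2: derive conn(a,g) via R2 from conn(a,b), link(b,g)
round 2: derive conn(a,j) via R2 from conn(a,b), link(b,j)
round 2: derive conn(c,b) via R2 from conn(c,h), link(h,b)
round 2: derive conn(c,g) via R2 from conn(c,h), link(h,g)
round 2: derive conn(e,g) via R2 from conn(e,b), link(b,g)
round 2: derive conn(e,j) via R2 from conn(e,b), link(b,j)
round 2: derive conn(g,a) via R2 from conn(g,c), link(c,a)
round 2: derive conn(g,b) via R2 from conn(g,h), link(h,b)
round 2: derive conn(g,g) via R2 from conn(g,h), link(h,g)
round 2: derive conn(h,g) via R2 from conn(h,b), link(b,g)
round 2: derive conn(j,g) via R2 from conn(j,j), link(j,g)
round 3: derive conn(c,j) via R2 from conn(c,b), link(b,j)
round 3: derive conn(g,e) via R2 from conn(g,a), link(a,e)

conn(a,b)
conn(a,g)
conn(a,j)
conn(c,b)
conn(c,g)
conn(c,h)
conn(c,j)
conn(e,b)
conn(e,g)
conn(e,j)
conn(g,a)
conn(g,b)
conn(g,c)
conn(g,e)
conn(g,g)
conn(g,h)
conn(g,j)
conn(h,b)
conn(h,g)
conn(h,j)
conn(j,g)
conn(j,j)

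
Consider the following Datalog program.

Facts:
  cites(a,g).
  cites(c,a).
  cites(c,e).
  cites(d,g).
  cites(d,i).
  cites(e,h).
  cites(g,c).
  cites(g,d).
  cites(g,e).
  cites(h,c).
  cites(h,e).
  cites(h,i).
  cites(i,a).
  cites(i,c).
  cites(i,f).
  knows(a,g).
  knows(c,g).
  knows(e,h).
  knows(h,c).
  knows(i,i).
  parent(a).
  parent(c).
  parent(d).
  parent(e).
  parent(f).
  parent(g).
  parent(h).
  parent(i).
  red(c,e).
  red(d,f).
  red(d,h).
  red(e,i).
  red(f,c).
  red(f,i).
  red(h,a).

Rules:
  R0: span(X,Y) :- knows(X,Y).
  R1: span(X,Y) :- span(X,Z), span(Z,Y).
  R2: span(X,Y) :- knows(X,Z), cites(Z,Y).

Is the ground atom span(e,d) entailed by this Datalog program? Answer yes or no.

round 1: derive span(a,g) via R0 from knows(a,g)
round 1: derive span(c,g) via R0 from knows(c,g)
round 1: derive span(e,h) via R0 from knows(e,h)
round 1: derive span(h,c) via R0 from knows(h,c)
round 1: derive span(i,i) via R0 from knows(i,i)
round 1: derive span(a,c) via R2 from knows(a,g), cites(g,c)
round 1: derive span(a,d) via R2 from knows(a,g), cites(g,d)
round 1: derive span(a,e) via R2 from knows(a,g), cites(g,e)
round 1: derive span(c,c) via R2 from knows(c,g), cites(g,c)
round 1: derive span(c,d) via R2 from knows(c,g), cites(g,d)
round 1: derive span(c,e) via R2 from knows(c,g), cites(g,e)
round 1: derive span(e,c) via R2 from knows(e,h), cites(h,c)
round 1: derive span(e,e) via R2 from knows(e,h), cites(h,e)
round 1: derive span(e,i) via R2 from knows(e,h), cites(h,i)
round 1: derive span(h,a) via R2 from knows(h,c), cites(c,a)
round 1: derive span(h,e) via R2 from knows(h,c), cites(c,e)
round 1: derive span(i,a) via R2 from knows(i,i), cites(i,a)
round 1: derive span(i,c) via R2 from knows(i,i), cites(i,c)
round 1: derive span(i,f) via R2 from knows(i,i), cites(i,f)
round 2: derive span(a,h) via R1 from span(a,e), span(e,h)
round 2: derive span(a,i) via R1 from span(a,e), span(e,i)
round 2: derive span(c,h) via R1 from span(c,e), span(e,h)
round 2: derive span(c,i) via R1 from span(c,e), span(e,i)
round 2: derive span(e,a) via R1 from span(e,h), span(h,a)
round 2: derive span(e,d) via R1 from span(e,c), span(c,d)
round 2: derive span(e,f) via R1 from span(e,i), span(i,f)
round 2: derive span(e,g) via R1 from span(e,c), span(c,g)
round 2: derive span(h,d) via R1 from span(h,a), span(a,d)
round 2: derive span(h,g) via R1 from span(h,a), span(a,g)
round 2: derive span(h,h) via R1 from span(h,e), span(e,h)
round 2: derive span(h,i) via R1 from span(h,e), span(e,i)
round 2: derive span(i,d) via R1 from span(i,a), span(a,d)
round 2: derive span(i,e) via R1 from span(i,a), span(a,e)
round 2: derive span(i,g) via R1 from span(i,a), span(a,g)
round 3: derive span(a,a) via R1 from span(a,e), span(e,a)
round 3: derive span(a,f) via R1 from span(a,e), span(e,f)
round 3: derive span(c,a) via R1 from span(c,e), span(e,a)
round 3: derive span(c,f) via R1 from span(c,e), span(e,f)
round 3: derive span(h,f) via R1 from span(h,e), span(e,f)
round 3: derive span(i,h) via R1 from span(i,a), span(a,h)

yes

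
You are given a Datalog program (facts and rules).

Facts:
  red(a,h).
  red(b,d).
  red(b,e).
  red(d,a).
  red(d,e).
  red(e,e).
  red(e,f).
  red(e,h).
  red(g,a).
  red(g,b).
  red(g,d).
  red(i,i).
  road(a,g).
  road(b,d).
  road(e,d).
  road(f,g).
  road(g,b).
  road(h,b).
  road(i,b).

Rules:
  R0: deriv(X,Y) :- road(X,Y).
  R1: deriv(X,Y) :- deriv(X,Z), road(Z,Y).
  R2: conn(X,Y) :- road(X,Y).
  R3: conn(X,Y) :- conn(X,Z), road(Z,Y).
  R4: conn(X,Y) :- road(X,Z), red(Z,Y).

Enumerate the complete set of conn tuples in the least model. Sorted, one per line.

conn(a,a)
conn(a,b)
conn(a,d)
conn(a,g)
conn(b,a)
conn(b,b)
conn(b,d)
conn(b,e)
conn(b,g)
conn(e,a)
conn(e,b)
conn(e,d)
conn(e,e)
conn(e,g)
conn(f,a)
conn(f,b)
conn(f,d)
conn(f,g)
conn(g,b)
conn(g,d)
conn(g,e)
conn(h,b)
conn(h,d)
conn(h,e)
conn(i,b)
conn(i,d)
conn(i,e)

round 1: derive conn(a,g) via R2 from road(a,g)
round 1: derive conn(b,d) via R2 from road(b,d)
round 1: derive conn(e,d) via R2 from road(e,d)
round 1: derive conn(f,g) via R2 from road(f,g)
round 1: derive conn(g,b) via R2 from road(g,b)
round 1: derive conn(h,b) via R2 from road(h,b)
round 1: derive conn(i,b) via R2 from road(i,b)
round 1: derive conn(a,a) via R4 from road(a,g), red(g,a)
round 1: derive conn(a,b) via R4 from road(a,g), red(g,b)
round 1: derive conn(a,d) via R4 from road(a,g), red(g,d)
round 1: derive conn(b,a) via R4 from road(b,d), red(d,a)
round 1: derive conn(b,e) via R4 from road(b,d), red(d,e)
round 1: derive conn(e,a) via R4 from road(e,d), red(d,a)
round 1: derive conn(e,e) via R4 from road(e,d), red(d,e)
round 1: derive conn(f,a) via R4 from road(f,g), red(g,a)
round 1: derive conn(f,b) via R4 from road(f,g), red(g,b)
round 1: derive conn(f,d) via R4 from road(f,g), red(g,d)
round 1: derive conn(g,d) via R4 from road(g,b), red(b,d)
round 1: derive conn(g,e) via R4 from road(g,b), red(b,e)
round 1: derive conn(h,d) via R4 from road(h,b), red(b,d)
round 1: derive conn(h,e) via R4 from road(h,b), red(b,e)
round 1: derive conn(i,d) via R4 from road(i,b), red(b,d)
round 1: derive conn(i,e) via R4 from road(i,b), red(b,e)
round 2: derive conn(b,g) via R3 from conn(b,a), road(a,g)
round 2: derive conn(e,g) via R3 from conn(e,a), road(a,g)
round 3: derive conn(b,b) via R3 from conn(b,g), road(g,b)
round 3: derive conn(e,b) via R3 from conn(e,g), road(g,b)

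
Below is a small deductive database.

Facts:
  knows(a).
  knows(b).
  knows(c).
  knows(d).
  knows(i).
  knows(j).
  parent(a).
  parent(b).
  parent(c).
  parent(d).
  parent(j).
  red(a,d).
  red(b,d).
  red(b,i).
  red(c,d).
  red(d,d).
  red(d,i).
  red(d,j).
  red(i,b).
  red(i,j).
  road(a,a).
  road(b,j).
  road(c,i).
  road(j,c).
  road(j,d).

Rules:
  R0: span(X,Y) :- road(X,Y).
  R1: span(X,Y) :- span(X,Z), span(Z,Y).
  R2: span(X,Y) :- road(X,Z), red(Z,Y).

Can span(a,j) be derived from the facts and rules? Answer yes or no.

no

round 1: derive span(a,a) via R0 from road(a,a)
round 1: derive span(b,j) via R0 from road(b,j)
round 1: derive span(c,i) via R0 from road(c,i)
round 1: derive span(j,c) via R0 from road(j,c)
round 1: derive span(j,d) via R0 from road(j,d)
round 1: derive span(a,d) via R2 from road(a,a), red(a,d)
round 1: derive span(c,b) via R2 from road(c,i), red(i,b)
round 1: derive span(c,j) via R2 from road(c,i), red(i,j)
round 1: derive span(j,i) via R2 from road(j,d), red(d,i)
round 1: derive span(j,j) via R2 from road(j,d), red(d,j)
round 2: derive span(b,c) via R1 from span(b,j), span(j,c)
round 2: derive span(b,d) via R1 from span(b,j), span(j,d)
round 2: derive span(b,i) via R1 from span(b,j), span(j,i)
round 2: derive span(c,c) via R1 from span(c,j), span(j,c)
round 2: derive span(c,d) via R1 from span(c,j), span(j,d)
round 2: derive span(j,b) via R1 from span(j,c), span(c,b)
round 3: derive span(b,b) via R1 from span(b,c), span(c,b)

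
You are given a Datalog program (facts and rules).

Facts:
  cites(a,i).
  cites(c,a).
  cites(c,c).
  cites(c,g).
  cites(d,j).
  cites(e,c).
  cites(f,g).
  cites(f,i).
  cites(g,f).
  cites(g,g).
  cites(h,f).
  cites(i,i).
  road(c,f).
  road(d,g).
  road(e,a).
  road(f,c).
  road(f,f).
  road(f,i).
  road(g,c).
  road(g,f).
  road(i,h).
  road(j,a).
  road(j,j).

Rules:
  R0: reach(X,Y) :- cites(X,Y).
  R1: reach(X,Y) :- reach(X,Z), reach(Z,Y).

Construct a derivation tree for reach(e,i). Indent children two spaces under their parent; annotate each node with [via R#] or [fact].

round 1: derive reach(a,i) via R0 from cites(a,i)
round 1: derive reach(c,a) via R0 from cites(c,a)
round 1: derive reach(c,c) via R0 from cites(c,c)
round 1: derive reach(c,g) via R0 from cites(c,g)
round 1: derive reach(d,j) via R0 from cites(d,j)
round 1: derive reach(e,c) via R0 from cites(e,c)
round 1: derive reach(f,g) via R0 from cites(f,g)
round 1: derive reach(f,i) via R0 from cites(f,i)
round 1: derive reach(g,f) via R0 from cites(g,f)
round 1: derive reach(g,g) via R0 from cites(g,g)
round 1: derive reach(h,f) via R0 from cites(h,f)
round 1: derive reach(i,i) via R0 from cites(i,i)
round 2: derive reach(c,f) via R1 from reach(c,g), reach(g,f)
round 2: derive reach(c,i) via R1 from reach(c,a), reach(a,i)
round 2: derive reach(e,a) via R1 from reach(e,c), reach(c,a)
round 2: derive reach(e,g) via R1 from reach(e,c), reach(c,g)
round 2: derive reach(f,f) via R1 from reach(f,g), reach(g,f)
round 2: derive reach(g,i) via R1 from reach(g,f), reach(f,i)
round 2: derive reach(h,g) via R1 from reach(h,f), reach(f,g)
round 2: derive reach(h,i) via R1 from reach(h,f), reach(f,i)
round 3: derive reach(e,f) via R1 from reach(e,c), reach(c,f)
round 3: derive reach(e,i) via R1 from reach(e,a), reach(a,i)

reach(e,i)  [via R1]
  reach(e,a)  [via R1]
    reach(e,c)  [via R0]
      cites(e,c)  [fact]
    reach(c,a)  [via R0]
      cites(c,a)  [fact]
  reach(a,i)  [via R0]
    cites(a,i)  [fact]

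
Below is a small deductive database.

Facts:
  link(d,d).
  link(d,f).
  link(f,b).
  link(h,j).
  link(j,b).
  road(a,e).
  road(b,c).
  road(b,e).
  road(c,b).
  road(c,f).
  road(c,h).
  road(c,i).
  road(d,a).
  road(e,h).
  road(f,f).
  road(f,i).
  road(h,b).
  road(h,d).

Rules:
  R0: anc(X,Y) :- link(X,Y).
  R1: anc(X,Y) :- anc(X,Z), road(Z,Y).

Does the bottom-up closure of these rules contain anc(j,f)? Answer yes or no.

round 1: derive anc(d,d) via R0 from link(d,d)
round 1: derive anc(d,f) via R0 from link(d,f)
round 1: derive anc(f,b) via R0 from link(f,b)
round 1: derive anc(h,j) via R0 from link(h,j)
round 1: derive anc(j,b) via R0 from link(j,b)
round 2: derive anc(d,a) via R1 from anc(d,d), road(d,a)
round 2: derive anc(d,i) via R1 from anc(d,f), road(f,i)
round 2: derive anc(f,c) via R1 from anc(f,b), road(b,c)
round 2: derive anc(f,e) via R1 from anc(f,b), road(b,e)
round 2: derive anc(j,c) via R1 from anc(j,b), road(b,c)
round 2: derive anc(j,e) via R1 from anc(j,b), road(b,e)
round 3: derive anc(d,e) via R1 from anc(d,a), road(a,e)
round 3: derive anc(f,f) via R1 from anc(f,c), road(c,f)
round 3: derive anc(f,h) via R1 from anc(f,c), road(c,h)
round 3: derive anc(f,i) via R1 from anc(f,c), road(c,i)
round 3: derive anc(j,f) via R1 from anc(j,c), road(c,f)
round 3: derive anc(j,h) via R1 from anc(j,c), road(c,h)
round 3: derive anc(j,i) via R1 from anc(j,c), road(c,i)
round 4: derive anc(d,h) via R1 from anc(d,e), road(e,h)
round 4: derive anc(f,d) via R1 from anc(f,h), road(h,d)
round 4: derive anc(j,d) via R1 from anc(j,h), road(h,d)
round 5: derive anc(d,b) via R1 from anc(d,h), road(h,b)
round 5: derive anc(f,a) via R1 from anc(f,d), road(d,a)
round 5: derive anc(j,a) via R1 from anc(j,d), road(d,a)
round 6: derive anc(d,c) via R1 from anc(d,b), road(b,c)

yes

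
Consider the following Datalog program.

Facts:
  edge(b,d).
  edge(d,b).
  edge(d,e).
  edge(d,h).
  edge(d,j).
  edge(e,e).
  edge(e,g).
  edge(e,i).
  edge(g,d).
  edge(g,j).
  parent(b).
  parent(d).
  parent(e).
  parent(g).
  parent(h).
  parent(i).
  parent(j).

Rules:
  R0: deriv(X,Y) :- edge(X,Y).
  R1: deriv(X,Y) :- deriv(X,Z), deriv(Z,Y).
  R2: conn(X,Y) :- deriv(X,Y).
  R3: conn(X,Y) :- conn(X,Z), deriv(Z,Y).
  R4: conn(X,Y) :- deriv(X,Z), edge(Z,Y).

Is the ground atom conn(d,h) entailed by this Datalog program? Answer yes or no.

yes

round 1: derive deriv(b,d) via R0 from edge(b,d)
round 1: derive deriv(d,b) via R0 from edge(d,b)
round 1: derive deriv(d,e) via R0 from edge(d,e)
round 1: derive deriv(d,h) via R0 from edge(d,h)
round 1: derive deriv(d,j) via R0 from edge(d,j)
round 1: derive deriv(e,e) via R0 from edge(e,e)
round 1: derive deriv(e,g) via R0 from edge(e,g)
round 1: derive deriv(e,i) via R0 from edge(e,i)
round 1: derive deriv(g,d) via R0 from edge(g,d)
round 1: derive deriv(g,j) via R0 from edge(g,j)
round 2: derive deriv(b,b) via R1 from deriv(b,d), deriv(d,b)
round 2: derive deriv(b,e) via R1 from deriv(b,d), deriv(d,e)
round 2: derive deriv(b,h) via R1 from deriv(b,d), deriv(d,h)
round 2: derive deriv(b,j) via R1 from deriv(b,d), deriv(d,j)
round 2: derive deriv(d,d) via R1 from deriv(d,b), deriv(b,d)
round 2: derive deriv(d,g) via R1 from deriv(d,e), deriv(e,g)
round 2: derive deriv(d,i) via R1 from deriv(d,e), deriv(e,i)
round 2: derive deriv(e,d) via R1 from deriv(e,g), deriv(g,d)
round 2: derive deriv(e,j) via R1 from deriv(e,g), deriv(g,j)
round 2: derive deriv(g,b) via R1 from deriv(g,d), deriv(d,b)
round 2: derive deriv(g,e) via R1 from deriv(g,d), deriv(d,e)
round 2: derive deriv(g,h) via R1 from deriv(g,d), deriv(d,h)
round 2: derive conn(b,d) via R2 from deriv(b,d)
round 2: derive conn(d,b) via R2 from deriv(d,b)
round 2: derive conn(d,e) via R2 from deriv(d,e)
round 2: derive conn(d,h) via R2 from deriv(d,h)
round 2: derive conn(d,j) via R2 from deriv(d,j)
round 2: derive conn(e,e) via R2 from deriv(e,e)
round 2: derive conn(e,g) via R2 from deriv(e,g)
round 2: derive conn(e,i) via R2 from deriv(e,i)
round 2: derive conn(g,d) via R2 from deriv(g,d)
round 2: derive conn(g,j) via R2 from deriv(g,j)
round 2: derive conn(b,b) via R4 from deriv(b,d), edge(d,b)
round 2: derive conn(b,e) via R4 from deriv(b,d), edge(d,e)
round 2: derive conn(b,h) via R4 from deriv(b,d), edge(d,h)
round 2: derive conn(b,j) via R4 from deriv(b,d), edge(d,j)
round 2: derive conn(d,d) via R4 from deriv(d,b), edge(b,d)
round 2: derive conn(d,g) via R4 from deriv(d,e), edge(e,g)
round 2: derive conn(d,i) via R4 from deriv(d,e), edge(e,i)
round 2: derive conn(e,d) via R4 from deriv(e,g), edge(g,d)
round 2: derive conn(e,j) via R4 from deriv(e,g), edge(g,j)
round 2: derive conn(g,b) via R4 from deriv(g,d), edge(d,b)
round 2: derive conn(g,e) via R4 from deriv(g,d), edge(d,e)
round 2: derive conn(g,h) via R4 from deriv(g,d), edge(d,h)
round 3: derive deriv(b,g) via R1 from deriv(b,d), deriv(d,g)
round 3: derive deriv(b,i) via R1 from deriv(b,d), deriv(d,i)
round 3: derive deriv(e,b) via R1 from deriv(e,d), deriv(d,b)
round 3: derive deriv(e,h) via R1 from deriv(e,d), deriv(d,h)
round 3: derive deriv(g,g) via R1 from deriv(g,d), deriv(d,g)
round 3: derive deriv(g,i) via R1 from deriv(g,d), deriv(d,i)
round 3: derive conn(b,g) via R3 from conn(b,d), deriv(d,g)
round 3: derive conn(b,i) via R3 from conn(b,d), deriv(d,i)
round 3: derive conn(e,b) via R3 from conn(e,d), deriv(d,b)
round 3: derive conn(e,h) via R3 from conn(e,d), deriv(d,h)
round 3: derive conn(g,g) via R3 from conn(g,d), deriv(d,g)
round 3: derive conn(g,i) via R3 from conn(g,d), deriv(d,i)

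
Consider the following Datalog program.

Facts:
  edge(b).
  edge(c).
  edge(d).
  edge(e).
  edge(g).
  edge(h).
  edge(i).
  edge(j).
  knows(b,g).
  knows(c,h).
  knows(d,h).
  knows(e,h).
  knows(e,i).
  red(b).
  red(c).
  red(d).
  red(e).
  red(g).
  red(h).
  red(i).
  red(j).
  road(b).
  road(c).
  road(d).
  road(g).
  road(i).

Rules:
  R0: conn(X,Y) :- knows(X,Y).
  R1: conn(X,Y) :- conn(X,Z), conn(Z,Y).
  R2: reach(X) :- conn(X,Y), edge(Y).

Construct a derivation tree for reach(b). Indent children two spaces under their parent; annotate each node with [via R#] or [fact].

reach(b)  [via R2]
  conn(b,g)  [via R0]
    knows(b,g)  [fact]
  edge(g)  [fact]

round 1: derive conn(b,g) via R0 from knows(b,g)
round 1: derive conn(c,h) via R0 from knows(c,h)
round 1: derive conn(d,h) via R0 from knows(d,h)
round 1: derive conn(e,h) via R0 from knows(e,h)
round 1: derive conn(e,i) via R0 from knows(e,i)
round 2: derive reach(b) via R2 from conn(b,g), edge(g)
round 2: derive reach(c) via R2 from conn(c,h), edge(h)
round 2: derive reach(d) via R2 from conn(d,h), edge(h)
round 2: derive reach(e) via R2 from conn(e,h), edge(h)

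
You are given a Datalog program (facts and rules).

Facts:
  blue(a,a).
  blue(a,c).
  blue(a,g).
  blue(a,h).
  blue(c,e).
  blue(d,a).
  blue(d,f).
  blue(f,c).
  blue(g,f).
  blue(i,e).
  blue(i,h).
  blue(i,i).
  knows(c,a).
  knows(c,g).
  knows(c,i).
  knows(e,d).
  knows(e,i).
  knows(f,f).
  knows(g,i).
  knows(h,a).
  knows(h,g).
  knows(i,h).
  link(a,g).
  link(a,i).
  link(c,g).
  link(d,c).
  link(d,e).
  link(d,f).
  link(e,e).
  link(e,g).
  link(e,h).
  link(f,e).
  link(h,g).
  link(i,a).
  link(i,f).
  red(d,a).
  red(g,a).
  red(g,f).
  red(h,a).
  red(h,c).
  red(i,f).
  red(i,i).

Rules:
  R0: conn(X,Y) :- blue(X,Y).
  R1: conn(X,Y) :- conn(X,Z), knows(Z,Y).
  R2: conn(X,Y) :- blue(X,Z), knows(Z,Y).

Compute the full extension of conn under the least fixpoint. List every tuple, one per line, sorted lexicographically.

conn(a,a)
conn(a,c)
conn(a,g)
conn(a,h)
conn(a,i)
conn(c,a)
conn(c,d)
conn(c,e)
conn(c,g)
conn(c,h)
conn(c,i)
conn(d,a)
conn(d,f)
conn(f,a)
conn(f,c)
conn(f,g)
conn(f,h)
conn(f,i)
conn(g,f)
conn(i,a)
conn(i,d)
conn(i,e)
conn(i,g)
conn(i,h)
conn(i,i)

round 1: derive conn(a,a) via R0 from blue(a,a)
round 1: derive conn(a,c) via R0 from blue(a,c)
round 1: derive conn(a,g) via R0 from blue(a,g)
round 1: derive conn(a,h) via R0 from blue(a,h)
round 1: derive conn(c,e) via R0 from blue(c,e)
round 1: derive conn(d,a) via R0 from blue(d,a)
round 1: derive conn(d,f) via R0 from blue(d,f)
round 1: derive conn(f,c) via R0 from blue(f,c)
round 1: derive conn(g,f) via R0 from blue(g,f)
round 1: derive conn(i,e) via R0 from blue(i,e)
round 1: derive conn(i,h) via R0 from blue(i,h)
round 1: derive conn(i,i) via R0 from blue(i,i)
round 1: derive conn(a,i) via R2 from blue(a,c), knows(c,i)
round 1: derive conn(c,d) via R2 from blue(c,e), knows(e,d)
round 1: derive conn(c,i) via R2 from blue(c,e), knows(e,i)
round 1: derive conn(f,a) via R2 from blue(f,c), knows(c,a)
round 1: derive conn(f,g) via R2 from blue(f,c), knows(c,g)
round 1: derive conn(f,i) via R2 from blue(f,c), knows(c,i)
round 1: derive conn(i,a) via R2 from blue(i,h), knows(h,a)
round 1: derive conn(i,d) via R2 from blue(i,e), knows(e,d)
round 1: derive conn(i,g) via R2 from blue(i,h), knows(h,g)
round 2: derive conn(c,h) via R1 from conn(c,i), knows(i,h)
round 2: derive conn(f,h) via R1 from conn(f,i), knows(i,h)
round 3: derive conn(c,a) via R1 from conn(c,h), knows(h,a)
round 3: derive conn(c,g) via R1 from conn(c,h), knows(h,g)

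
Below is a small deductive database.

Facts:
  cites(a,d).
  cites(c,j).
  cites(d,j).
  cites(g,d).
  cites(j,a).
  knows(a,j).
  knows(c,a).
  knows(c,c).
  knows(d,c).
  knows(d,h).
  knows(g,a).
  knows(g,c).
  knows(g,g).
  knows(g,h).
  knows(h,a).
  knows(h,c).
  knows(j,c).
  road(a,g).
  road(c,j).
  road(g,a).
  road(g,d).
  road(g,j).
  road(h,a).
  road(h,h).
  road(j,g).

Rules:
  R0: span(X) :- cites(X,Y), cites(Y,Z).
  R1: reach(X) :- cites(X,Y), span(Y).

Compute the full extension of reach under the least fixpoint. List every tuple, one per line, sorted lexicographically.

reach(a)
reach(c)
reach(d)
reach(g)
reach(j)

round 1: derive span(a) via R0 from cites(a,d), cites(d,j)
round 1: derive span(c) via R0 from cites(c,j), cites(j,a)
round 1: derive span(d) via R0 from cites(d,j), cites(j,a)
round 1: derive span(g) via R0 from cites(g,d), cites(d,j)
round 1: derive span(j) via R0 from cites(j,a), cites(a,d)
round 2: derive reach(a) via R1 from cites(a,d), span(d)
round 2: derive reach(c) via R1 from cites(c,j), span(j)
round 2: derive reach(d) via R1 from cites(d,j), span(j)
round 2: derive reach(g) via R1 from cites(g,d), span(d)
round 2: derive reach(j) via R1 from cites(j,a), span(a)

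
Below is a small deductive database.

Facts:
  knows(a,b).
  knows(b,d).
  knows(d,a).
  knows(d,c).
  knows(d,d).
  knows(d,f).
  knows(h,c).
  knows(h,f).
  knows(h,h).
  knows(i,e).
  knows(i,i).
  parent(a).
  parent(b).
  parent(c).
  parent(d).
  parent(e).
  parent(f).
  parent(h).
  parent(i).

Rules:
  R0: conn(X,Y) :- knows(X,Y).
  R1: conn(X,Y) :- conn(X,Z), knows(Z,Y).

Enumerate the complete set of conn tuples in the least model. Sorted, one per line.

conn(a,a)
conn(a,b)
conn(a,c)
conn(a,d)
conn(a,f)
conn(b,a)
conn(b,b)
conn(b,c)
conn(b,d)
conn(b,f)
conn(d,a)
conn(d,b)
conn(d,c)
conn(d,d)
conn(d,f)
conn(h,c)
conn(h,f)
conn(h,h)
conn(i,e)
conn(i,i)

round 1: derive conn(a,b) via R0 from knows(a,b)
round 1: derive conn(b,d) via R0 from knows(b,d)
round 1: derive conn(d,a) via R0 from knows(d,a)
round 1: derive conn(d,c) via R0 from knows(d,c)
round 1: derive conn(d,d) via R0 from knows(d,d)
round 1: derive conn(d,f) via R0 from knows(d,f)
round 1: derive conn(h,c) via R0 from knows(h,c)
round 1: derive conn(h,f) via R0 from knows(h,f)
round 1: derive conn(h,h) via R0 from knows(h,h)
round 1: derive conn(i,e) via R0 from knows(i,e)
round 1: derive conn(i,i) via R0 from knows(i,i)
round 2: derive conn(a,d) via R1 from conn(a,b), knows(b,d)
round 2: derive conn(b,a) via R1 from conn(b,d), knows(d,a)
round 2: derive conn(b,c) via R1 from conn(b,d), knows(d,c)
round 2: derive conn(b,f) via R1 from conn(b,d), knows(d,f)
round 2: derive conn(d,b) via R1 from conn(d,a), knows(a,b)
round 3: derive conn(a,a) via R1 from conn(a,d), knows(d,a)
round 3: derive conn(a,c) via R1 from conn(a,d), knows(d,c)
round 3: derive conn(a,f) via R1 from conn(a,d), knows(d,f)
round 3: derive conn(b,b) via R1 from conn(b,a), knows(a,b)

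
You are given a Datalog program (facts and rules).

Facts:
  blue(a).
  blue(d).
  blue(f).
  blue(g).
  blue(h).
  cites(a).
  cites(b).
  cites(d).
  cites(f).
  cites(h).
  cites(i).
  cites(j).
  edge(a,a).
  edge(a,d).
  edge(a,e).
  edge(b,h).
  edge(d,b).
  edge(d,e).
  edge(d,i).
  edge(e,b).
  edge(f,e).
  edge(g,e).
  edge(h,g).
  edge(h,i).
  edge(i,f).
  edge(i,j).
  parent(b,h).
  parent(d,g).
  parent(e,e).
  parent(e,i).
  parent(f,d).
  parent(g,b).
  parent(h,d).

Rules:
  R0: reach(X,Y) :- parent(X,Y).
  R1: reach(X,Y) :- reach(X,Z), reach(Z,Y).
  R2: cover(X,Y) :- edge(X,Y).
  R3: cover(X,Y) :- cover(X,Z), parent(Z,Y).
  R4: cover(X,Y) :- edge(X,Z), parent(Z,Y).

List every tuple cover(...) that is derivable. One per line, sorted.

cover(a,a)
cover(a,b)
cover(a,d)
cover(a,e)
cover(a,g)
cover(a,h)
cover(a,i)
cover(b,b)
cover(b,d)
cover(b,g)
cover(b,h)
cover(d,b)
cover(d,d)
cover(d,e)
cover(d,g)
cover(d,h)
cover(d,i)
cover(e,b)
cover(e,d)
cover(e,g)
cover(e,h)
cover(f,e)
cover(f,i)
cover(g,e)
cover(g,i)
cover(h,b)
cover(h,d)
cover(h,g)
cover(h,h)
cover(h,i)
cover(i,b)
cover(i,d)
cover(i,f)
cover(i,g)
cover(i,h)
cover(i,j)

round 1: derive cover(a,a) via R2 from edge(a,a)
round 1: derive cover(a,d) via R2 from edge(a,d)
round 1: derive cover(a,e) via R2 from edge(a,e)
round 1: derive cover(b,h) via R2 from edge(b,h)
round 1: derive cover(d,b) via R2 from edge(d,b)
round 1: derive cover(d,e) via R2 from edge(d,e)
round 1: derive cover(d,i) via R2 from edge(d,i)
round 1: derive cover(e,b) via R2 from edge(e,b)
round 1: derive cover(f,e) via R2 from edge(f,e)
round 1: derive cover(g,e) via R2 from edge(g,e)
round 1: derive cover(h,g) via R2 from edge(h,g)
round 1: derive cover(h,i) via R2 from edge(h,i)
round 1: derive cover(i,f) via R2 from edge(i,f)
round 1: derive cover(i,j) via R2 from edge(i,j)
round 1: derive cover(a,g) via R4 from edge(a,d), parent(d,g)
round 1: derive cover(a,i) via R4 from edge(a,e), parent(e,i)
round 1: derive cover(b,d) via R4 from edge(b,h), parent(h,d)
round 1: derive cover(d,h) via R4 from edge(d,b), parent(b,h)
round 1: derive cover(e,h) via R4 from edge(e,b), parent(b,h)
round 1: derive cover(f,i) via R4 from edge(f,e), parent(e,i)
round 1: derive cover(g,i) via R4 from edge(g,e), parent(e,i)
round 1: derive cover(h,b) via R4 from edge(h,g), parent(g,b)
round 1: derive cover(i,d) via R4 from edge(i,f), parent(f,d)
round 2: derive cover(a,b) via R3 from cover(a,g), parent(g,b)
round 2: derive cover(b,g) via R3 from cover(b,d), parent(d,g)
round 2: derive cover(d,d) via R3 from cover(d,h), parent(h,d)
round 2: derive cover(e,d) via R3 from cover(e,h), parent(h,d)
round 2: derive cover(h,h) via R3 from cover(h,b), parent(b,h)
round 2: derive cover(i,g) via R3 from cover(i,d), parent(d,g)
round 3: derive cover(a,h) via R3 from cover(a,b), parent(b,h)
round 3: derive cover(b,b) via R3 from cover(b,g), parent(g,b)
round 3: derive cover(d,g) via R3 from cover(d,d), parent(d,g)
round 3: derive cover(e,g) via R3 from cover(e,d), parent(d,g)
round 3: derive cover(h,d) via R3 from cover(h,h), parent(h,d)
round 3: derive cover(i,b) via R3 from cover(i,g), parent(g,b)
round 4: derive cover(i,h) via R3 from cover(i,b), parent(b,h)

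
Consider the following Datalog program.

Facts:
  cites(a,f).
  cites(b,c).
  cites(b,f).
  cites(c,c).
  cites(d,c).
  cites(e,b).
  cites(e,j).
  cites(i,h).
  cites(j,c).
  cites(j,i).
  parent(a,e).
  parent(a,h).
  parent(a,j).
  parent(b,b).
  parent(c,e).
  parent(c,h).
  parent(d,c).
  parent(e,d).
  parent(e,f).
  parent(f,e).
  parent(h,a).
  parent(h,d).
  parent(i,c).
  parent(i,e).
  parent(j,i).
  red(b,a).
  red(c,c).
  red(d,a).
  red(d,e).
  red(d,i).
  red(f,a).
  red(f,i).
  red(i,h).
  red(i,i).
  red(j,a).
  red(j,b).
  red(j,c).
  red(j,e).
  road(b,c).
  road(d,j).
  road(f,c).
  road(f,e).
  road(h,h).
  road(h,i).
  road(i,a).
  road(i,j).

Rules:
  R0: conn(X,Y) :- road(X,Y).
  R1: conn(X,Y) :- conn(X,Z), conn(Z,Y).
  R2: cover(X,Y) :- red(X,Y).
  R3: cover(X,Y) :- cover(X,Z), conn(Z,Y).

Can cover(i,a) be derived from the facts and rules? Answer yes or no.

yes

round 1: derive conn(b,c) via R0 from road(b,c)
round 1: derive conn(d,j) via R0 from road(d,j)
round 1: derive conn(f,c) via R0 from road(f,c)
round 1: derive conn(f,e) via R0 from road(f,e)
round 1: derive conn(h,h) via R0 from road(h,h)
round 1: derive conn(h,i) via R0 from road(h,i)
round 1: derive conn(i,a) via R0 from road(i,a)
round 1: derive conn(i,j) via R0 from road(i,j)
round 1: derive cover(b,a) via R2 from red(b,a)
round 1: derive cover(c,c) via R2 from red(c,c)
round 1: derive cover(d,a) via R2 from red(d,a)
round 1: derive cover(d,e) via R2 from red(d,e)
round 1: derive cover(d,i) via R2 from red(d,i)
round 1: derive cover(f,a) via R2 from red(f,a)
round 1: derive cover(f,i) via R2 from red(f,i)
round 1: derive cover(i,h) via R2 from red(i,h)
round 1: derive cover(i,i) via R2 from red(i,i)
round 1: derive cover(j,a) via R2 from red(j,a)
round 1: derive cover(j,b) via R2 from red(j,b)
round 1: derive cover(j,c) via R2 from red(j,c)
round 1: derive cover(j,e) via R2 from red(j,e)
round 2: derive conn(h,a) via R1 from conn(h,i), conn(i,a)
round 2: derive conn(h,j) via R1 from conn(h,i), conn(i,j)
round 2: derive cover(d,j) via R3 from cover(d,i), conn(i,j)
round 2: derive cover(f,j) via R3 from cover(f,i), conn(i,j)
round 2: derive cover(i,a) via R3 from cover(i,i), conn(i,a)
round 2: derive cover(i,j) via R3 from cover(i,i), conn(i,j)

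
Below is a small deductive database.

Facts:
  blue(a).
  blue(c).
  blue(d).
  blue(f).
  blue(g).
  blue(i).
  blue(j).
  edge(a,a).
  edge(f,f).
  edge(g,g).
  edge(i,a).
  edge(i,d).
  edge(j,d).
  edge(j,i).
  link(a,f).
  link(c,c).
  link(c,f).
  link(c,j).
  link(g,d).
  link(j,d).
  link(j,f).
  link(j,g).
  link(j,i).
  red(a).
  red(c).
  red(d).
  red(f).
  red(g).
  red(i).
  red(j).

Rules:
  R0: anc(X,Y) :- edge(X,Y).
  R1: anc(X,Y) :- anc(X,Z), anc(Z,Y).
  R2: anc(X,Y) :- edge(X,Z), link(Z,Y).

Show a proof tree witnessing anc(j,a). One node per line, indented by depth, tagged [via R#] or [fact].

anc(j,a)  [via R1]
  anc(j,i)  [via R0]
    edge(j,i)  [fact]
  anc(i,a)  [via R0]
    edge(i,a)  [fact]

round 1: derive anc(a,a) via R0 from edge(a,a)
round 1: derive anc(f,f) via R0 from edge(f,f)
round 1: derive anc(g,g) via R0 from edge(g,g)
round 1: derive anc(i,a) via R0 from edge(i,a)
round 1: derive anc(i,d) via R0 from edge(i,d)
round 1: derive anc(j,d) via R0 from edge(j,d)
round 1: derive anc(j,i) via R0 from edge(j,i)
round 1: derive anc(a,f) via R2 from edge(a,a), link(a,f)
round 1: derive anc(g,d) via R2 from edge(g,g), link(g,d)
round 1: derive anc(i,f) via R2 from edge(i,a), link(a,f)
round 2: derive anc(j,a) via R1 from anc(j,i), anc(i,a)
round 2: derive anc(j,f) via R1 from anc(j,i), anc(i,f)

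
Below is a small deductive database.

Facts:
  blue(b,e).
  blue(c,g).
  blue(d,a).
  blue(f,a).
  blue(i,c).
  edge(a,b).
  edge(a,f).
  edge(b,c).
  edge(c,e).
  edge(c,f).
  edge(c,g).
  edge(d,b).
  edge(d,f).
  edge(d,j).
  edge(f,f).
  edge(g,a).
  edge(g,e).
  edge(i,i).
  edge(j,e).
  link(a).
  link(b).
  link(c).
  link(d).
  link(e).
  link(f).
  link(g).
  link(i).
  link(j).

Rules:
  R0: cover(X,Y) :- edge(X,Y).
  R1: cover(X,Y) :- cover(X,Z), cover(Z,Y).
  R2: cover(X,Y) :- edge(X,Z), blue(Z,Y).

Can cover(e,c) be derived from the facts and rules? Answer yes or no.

round 1: derive cover(a,b) via R0 from edge(a,b)
round 1: derive cover(a,f) via R0 from edge(a,f)
round 1: derive cover(b,c) via R0 from edge(b,c)
round 1: derive cover(c,e) via R0 from edge(c,e)
round 1: derive cover(c,f) via R0 from edge(c,f)
round 1: derive cover(c,g) via R0 from edge(c,g)
round 1: derive cover(d,b) via R0 from edge(d,b)
round 1: derive cover(d,f) via R0 from edge(d,f)
round 1: derive cover(d,j) via R0 from edge(d,j)
round 1: derive cover(f,f) via R0 from edge(f,f)
round 1: derive cover(g,a) via R0 from edge(g,a)
round 1: derive cover(g,e) via R0 from edge(g,e)
round 1: derive cover(i,i) via R0 from edge(i,i)
round 1: derive cover(j,e) via R0 from edge(j,e)
round 1: derive cover(a,a) via R2 from edge(a,f), blue(f,a)
round 1: derive cover(a,e) via R2 from edge(a,b), blue(b,e)
round 1: derive cover(b,g) via R2 from edge(b,c), blue(c,g)
round 1: derive cover(c,a) via R2 from edge(c,f), blue(f,a)
round 1: derive cover(d,a) via R2 from edge(d,f), blue(f,a)
round 1: derive cover(d,e) via R2 from edge(d,b), blue(b,e)
round 1: derive cover(f,a) via R2 from edge(f,f), blue(f,a)
round 1: derive cover(i,c) via R2 from edge(i,i), blue(i,c)
round 2: derive cover(a,c) via R1 from cover(a,b), cover(b,c)
round 2: derive cover(a,g) via R1 from cover(a,b), cover(b,g)
round 2: derive cover(b,a) via R1 from cover(b,c), cover(c,a)
round 2: derive cover(b,e) via R1 from cover(b,c), cover(c,e)
round 2: derive cover(b,f) via R1 from cover(b,c), cover(c,f)
round 2: derive cover(c,b) via R1 from cover(c,a), cover(a,b)
round 2: derive cover(d,c) via R1 from cover(d,b), cover(b,c)
round 2: derive cover(d,g) via R1 from cover(d,b), cover(b,g)
round 2: derive cover(f,b) via R1 from cover(f,a), cover(a,b)
round 2: derive cover(f,e) via R1 from cover(f,a), cover(a,e)
round 2: derive cover(g,b) via R1 from cover(g,a), cover(a,b)
round 2: derive cover(g,f) via R1 from cover(g,a), cover(a,f)
round 2: derive cover(i,a) via R1 from cover(i,c), cover(c,a)
round 2: derive cover(i,e) via R1 from cover(i,c), cover(c,e)
round 2: derive cover(i,f) via R1 from cover(i,c), cover(c,f)
round 2: derive cover(i,g) via R1 from cover(i,c), cover(c,g)
round 3: derive cover(b,b) via R1 from cover(b,a), cover(a,b)
round 3: derive cover(c,c) via R1 from cover(c,a), cover(a,c)
round 3: derive cover(f,c) via R1 from cover(f,a), cover(a,c)
round 3: derive cover(f,g) via R1 from cover(f,a), cover(a,g)
round 3: derive cover(g,c) via R1 from cover(g,a), cover(a,c)
round 3: derive cover(g,g) via R1 from cover(g,a), cover(a,g)
round 3: derive cover(i,b) via R1 from cover(i,a), cover(a,b)

no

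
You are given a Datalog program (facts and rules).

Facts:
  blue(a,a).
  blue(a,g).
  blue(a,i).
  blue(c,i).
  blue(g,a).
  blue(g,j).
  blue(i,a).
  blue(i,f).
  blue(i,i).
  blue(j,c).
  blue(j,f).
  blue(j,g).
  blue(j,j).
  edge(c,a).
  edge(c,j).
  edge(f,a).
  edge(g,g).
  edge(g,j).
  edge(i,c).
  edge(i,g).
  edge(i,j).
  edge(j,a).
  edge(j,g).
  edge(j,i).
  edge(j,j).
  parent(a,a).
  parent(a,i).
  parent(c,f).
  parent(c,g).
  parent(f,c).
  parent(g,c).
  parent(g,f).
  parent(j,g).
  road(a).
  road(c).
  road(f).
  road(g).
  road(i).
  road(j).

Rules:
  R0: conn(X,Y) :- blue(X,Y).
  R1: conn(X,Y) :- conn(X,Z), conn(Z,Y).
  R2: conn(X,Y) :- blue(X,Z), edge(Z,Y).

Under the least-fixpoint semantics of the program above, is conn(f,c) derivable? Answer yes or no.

no

round 1: derive conn(a,a) via R0 from blue(a,a)
round 1: derive conn(a,g) via R0 from blue(a,g)
round 1: derive conn(a,i) via R0 from blue(a,i)
round 1: derive conn(c,i) via R0 from blue(c,i)
round 1: derive conn(g,a) via R0 from blue(g,a)
round 1: derive conn(g,j) via R0 from blue(g,j)
round 1: derive conn(i,a) via R0 from blue(i,a)
round 1: derive conn(i,f) via R0 from blue(i,f)
round 1: derive conn(i,i) via R0 from blue(i,i)
round 1: derive conn(j,c) via R0 from blue(j,c)
round 1: derive conn(j,f) via R0 from blue(j,f)
round 1: derive conn(j,g) via R0 from blue(j,g)
round 1: derive conn(j,j) via R0 from blue(j,j)
round 1: derive conn(a,c) via R2 from blue(a,i), edge(i,c)
round 1: derive conn(a,j) via R2 from blue(a,g), edge(g,j)
round 1: derive conn(c,c) via R2 from blue(c,i), edge(i,c)
round 1: derive conn(c,g) via R2 from blue(c,i), edge(i,g)
round 1: derive conn(c,j) via R2 from blue(c,i), edge(i,j)
round 1: derive conn(g,g) via R2 from blue(g,j), edge(j,g)
round 1: derive conn(g,i) via R2 from blue(g,j), edge(j,i)
round 1: derive conn(i,c) via R2 from blue(i,i), edge(i,c)
round 1: derive conn(i,g) via R2 from blue(i,i), edge(i,g)
round 1: derive conn(i,j) via R2 from blue(i,i), edge(i,j)
round 1: derive conn(j,a) via R2 from blue(j,c), edge(c,a)
round 1: derive conn(j,i) via R2 from blue(j,j), edge(j,i)
round 2: derive conn(a,f) via R1 from conn(a,i), conn(i,f)
round 2: derive conn(c,a) via R1 from conn(c,g), conn(g,a)
round 2: derive conn(c,f) via R1 from conn(c,i), conn(i,f)
round 2: derive conn(g,c) via R1 from conn(g,a), conn(a,c)
round 2: derive conn(g,f) via R1 from conn(g,i), conn(i,f)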